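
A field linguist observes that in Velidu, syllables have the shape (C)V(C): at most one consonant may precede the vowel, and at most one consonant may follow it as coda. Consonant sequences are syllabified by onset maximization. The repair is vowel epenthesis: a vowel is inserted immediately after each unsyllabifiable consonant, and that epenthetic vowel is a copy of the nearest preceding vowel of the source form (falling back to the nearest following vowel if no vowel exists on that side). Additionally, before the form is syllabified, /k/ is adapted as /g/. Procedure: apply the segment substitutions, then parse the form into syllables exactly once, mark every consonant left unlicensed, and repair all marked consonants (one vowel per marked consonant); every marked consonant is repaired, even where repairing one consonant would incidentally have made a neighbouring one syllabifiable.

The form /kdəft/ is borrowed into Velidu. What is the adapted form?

gədəftə

Substitution: /k/ → /g/, giving /gdəft/.
Syllabifying with onset maximization leaves /g/, /t/ stranded (at most one coda consonant is licensed; onsets are limited to one consonant).
Epenthesis after each stranded consonant: /g/ → /gə/, /t/ → /tə/.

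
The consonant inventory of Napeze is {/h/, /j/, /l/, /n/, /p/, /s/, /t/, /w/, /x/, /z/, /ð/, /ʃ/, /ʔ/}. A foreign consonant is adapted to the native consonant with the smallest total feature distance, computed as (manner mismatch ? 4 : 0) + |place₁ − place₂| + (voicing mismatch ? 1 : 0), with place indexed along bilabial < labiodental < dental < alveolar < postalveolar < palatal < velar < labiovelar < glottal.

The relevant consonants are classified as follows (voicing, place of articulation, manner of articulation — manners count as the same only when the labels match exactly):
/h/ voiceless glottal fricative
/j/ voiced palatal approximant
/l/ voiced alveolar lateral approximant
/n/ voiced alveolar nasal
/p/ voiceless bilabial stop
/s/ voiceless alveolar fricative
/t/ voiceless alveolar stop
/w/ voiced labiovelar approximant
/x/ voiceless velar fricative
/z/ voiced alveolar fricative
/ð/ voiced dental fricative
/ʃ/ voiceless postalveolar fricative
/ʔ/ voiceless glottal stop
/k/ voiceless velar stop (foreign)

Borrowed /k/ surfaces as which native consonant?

/ʔ/ is closest: same manner (stop), place distance 2 (velar→glottal), same voicing; total 2. Next closest is /t/ at distance 3.

ʔ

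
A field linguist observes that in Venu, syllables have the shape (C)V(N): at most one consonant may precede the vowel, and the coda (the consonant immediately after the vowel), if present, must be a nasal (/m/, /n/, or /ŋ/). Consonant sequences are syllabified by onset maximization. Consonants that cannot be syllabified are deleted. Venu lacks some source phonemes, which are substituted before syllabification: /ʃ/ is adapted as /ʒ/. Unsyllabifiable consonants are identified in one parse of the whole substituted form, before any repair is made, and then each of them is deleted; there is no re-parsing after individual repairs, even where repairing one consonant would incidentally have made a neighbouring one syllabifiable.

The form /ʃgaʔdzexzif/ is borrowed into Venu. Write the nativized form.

Substitution: /ʃ/ → /ʒ/, giving /ʒgaʔdzexzif/.
Syllabifying with onset maximization leaves /ʒ/, /ʔ/, /d/, /x/, /f/ stranded (only a nasal (/m/, /n/, or /ŋ/) is licensed in coda position; onsets are limited to one consonant).
Each unlicensed consonant is deleted: /ʒ/, /ʔ/, /d/, /x/, /f/.

gazezi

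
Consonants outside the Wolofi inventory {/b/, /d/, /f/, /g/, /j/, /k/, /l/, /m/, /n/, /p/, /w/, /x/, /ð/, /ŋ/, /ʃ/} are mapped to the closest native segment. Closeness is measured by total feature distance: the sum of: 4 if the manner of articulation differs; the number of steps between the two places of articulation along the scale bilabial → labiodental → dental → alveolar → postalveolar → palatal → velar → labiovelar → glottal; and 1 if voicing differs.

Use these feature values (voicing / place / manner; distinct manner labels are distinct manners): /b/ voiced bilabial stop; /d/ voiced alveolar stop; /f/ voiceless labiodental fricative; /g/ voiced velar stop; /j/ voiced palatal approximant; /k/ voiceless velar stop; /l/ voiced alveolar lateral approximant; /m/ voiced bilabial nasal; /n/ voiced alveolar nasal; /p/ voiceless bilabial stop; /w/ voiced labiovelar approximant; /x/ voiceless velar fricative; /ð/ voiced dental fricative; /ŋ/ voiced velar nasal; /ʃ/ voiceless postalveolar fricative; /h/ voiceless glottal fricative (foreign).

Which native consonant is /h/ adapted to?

x

/x/ is closest: same manner (fricative), place distance 2 (glottal→velar), same voicing; total 2. Next closest is /ʃ/ at distance 4.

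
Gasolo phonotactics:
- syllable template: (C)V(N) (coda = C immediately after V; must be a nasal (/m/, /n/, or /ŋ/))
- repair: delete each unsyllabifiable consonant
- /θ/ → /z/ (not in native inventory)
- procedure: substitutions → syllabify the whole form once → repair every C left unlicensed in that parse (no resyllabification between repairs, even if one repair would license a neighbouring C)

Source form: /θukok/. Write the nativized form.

zuko

Substitution: /θ/ → /z/, giving /zukok/.
The consonants /k/ cannot be parsed into a legal (C)V(N) syllable (only a nasal (/m/, /n/, or /ŋ/) is licensed in coda position; onsets are limited to one consonant).
Deleting the stranded consonants removes /k/.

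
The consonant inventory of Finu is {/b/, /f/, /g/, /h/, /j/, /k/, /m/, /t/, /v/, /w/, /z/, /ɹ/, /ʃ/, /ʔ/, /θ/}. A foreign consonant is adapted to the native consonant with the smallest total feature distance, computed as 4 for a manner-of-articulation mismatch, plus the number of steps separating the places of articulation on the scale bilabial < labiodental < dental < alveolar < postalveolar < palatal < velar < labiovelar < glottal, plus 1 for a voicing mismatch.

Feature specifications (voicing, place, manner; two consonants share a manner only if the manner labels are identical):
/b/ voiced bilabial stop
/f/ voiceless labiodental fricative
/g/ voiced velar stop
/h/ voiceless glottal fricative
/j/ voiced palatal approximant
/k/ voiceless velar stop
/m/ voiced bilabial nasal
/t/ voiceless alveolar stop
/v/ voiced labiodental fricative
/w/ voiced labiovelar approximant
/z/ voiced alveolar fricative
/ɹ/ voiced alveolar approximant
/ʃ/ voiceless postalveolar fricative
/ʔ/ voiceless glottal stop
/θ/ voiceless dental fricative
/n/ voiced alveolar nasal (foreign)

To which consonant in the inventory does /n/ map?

m

/m/ is closest: same manner (nasal), place distance 3 (alveolar→bilabial), same voicing; total 3. Next closest is /z/ at distance 4.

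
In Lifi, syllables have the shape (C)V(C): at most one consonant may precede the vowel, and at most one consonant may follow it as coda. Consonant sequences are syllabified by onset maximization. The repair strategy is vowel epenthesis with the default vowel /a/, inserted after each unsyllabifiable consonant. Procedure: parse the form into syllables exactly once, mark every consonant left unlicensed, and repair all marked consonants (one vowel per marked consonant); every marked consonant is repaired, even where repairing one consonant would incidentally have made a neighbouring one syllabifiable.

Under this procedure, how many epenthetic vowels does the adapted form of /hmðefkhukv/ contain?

4

The unsyllabifiable consonants are /h/, /m/, /k/, /v/; each receives one epenthetic vowel.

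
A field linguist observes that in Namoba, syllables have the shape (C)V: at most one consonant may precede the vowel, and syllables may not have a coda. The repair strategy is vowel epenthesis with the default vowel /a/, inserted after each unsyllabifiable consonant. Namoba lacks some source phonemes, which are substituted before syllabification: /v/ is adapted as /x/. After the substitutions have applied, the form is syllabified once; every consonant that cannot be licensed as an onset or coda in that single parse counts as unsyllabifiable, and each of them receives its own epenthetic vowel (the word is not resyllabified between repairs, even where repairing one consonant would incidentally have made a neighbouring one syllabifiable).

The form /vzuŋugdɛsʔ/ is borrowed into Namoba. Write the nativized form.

Substitution: /v/ → /x/, giving /xzuŋugdɛsʔ/.
Under (C)V, the unsyllabifiable consonants are /x/, /g/, /s/, /ʔ/ (no codas are permitted; onsets are limited to one consonant).
Epenthesis after each stranded consonant: /x/ → /xa/, /g/ → /ga/, /s/ → /sa/, /ʔ/ → /ʔa/.

xazuŋugadɛsaʔa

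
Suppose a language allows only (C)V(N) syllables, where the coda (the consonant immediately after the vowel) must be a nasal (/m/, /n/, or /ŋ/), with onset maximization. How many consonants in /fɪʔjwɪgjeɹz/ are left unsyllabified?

Under (C)V(N), the unsyllabifiable consonants are /ʔ/, /j/, /g/, /ɹ/, /z/ (only a nasal (/m/, /n/, or /ŋ/) is licensed in coda position; onsets are limited to one consonant).

5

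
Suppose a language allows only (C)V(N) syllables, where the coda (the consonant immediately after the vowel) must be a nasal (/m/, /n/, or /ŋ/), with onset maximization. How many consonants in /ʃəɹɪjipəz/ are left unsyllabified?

Under (C)V(N), the unsyllabifiable consonants are /z/ (only a nasal (/m/, /n/, or /ŋ/) is licensed in coda position; onsets are limited to one consonant).

1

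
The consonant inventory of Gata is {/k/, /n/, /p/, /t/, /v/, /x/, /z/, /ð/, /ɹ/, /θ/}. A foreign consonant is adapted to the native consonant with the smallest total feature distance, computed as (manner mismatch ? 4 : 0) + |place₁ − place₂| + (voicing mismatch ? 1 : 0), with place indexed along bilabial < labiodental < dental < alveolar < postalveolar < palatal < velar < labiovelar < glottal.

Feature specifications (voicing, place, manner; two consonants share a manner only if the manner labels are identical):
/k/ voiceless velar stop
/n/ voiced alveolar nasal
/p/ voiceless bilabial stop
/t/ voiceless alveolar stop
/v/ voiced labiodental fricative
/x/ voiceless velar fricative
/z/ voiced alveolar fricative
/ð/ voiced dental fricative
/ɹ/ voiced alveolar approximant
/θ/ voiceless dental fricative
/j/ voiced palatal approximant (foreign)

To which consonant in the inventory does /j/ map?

ɹ

/ɹ/ is closest: same manner (approximant), place distance 2 (palatal→alveolar), same voicing; total 2. Next closest is /k/ at distance 6.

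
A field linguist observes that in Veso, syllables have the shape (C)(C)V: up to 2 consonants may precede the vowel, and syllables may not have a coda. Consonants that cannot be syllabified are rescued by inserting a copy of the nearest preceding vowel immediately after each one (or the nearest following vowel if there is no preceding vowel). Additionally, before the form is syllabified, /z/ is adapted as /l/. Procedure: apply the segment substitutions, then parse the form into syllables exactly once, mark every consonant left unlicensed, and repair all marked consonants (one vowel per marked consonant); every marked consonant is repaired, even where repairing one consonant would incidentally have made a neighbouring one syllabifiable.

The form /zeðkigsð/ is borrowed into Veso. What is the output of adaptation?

Substitution: /z/ → /l/, giving /leðkigsð/.
Syllabifying with onset maximization leaves /g/, /s/, /ð/ stranded (no codas are permitted; onsets may contain at most 2 consonants).
Each unlicensed consonant becomes the onset of a new syllable: /g/ → /gi/, /s/ → /si/, /ð/ → /ði/.

leðkigisiði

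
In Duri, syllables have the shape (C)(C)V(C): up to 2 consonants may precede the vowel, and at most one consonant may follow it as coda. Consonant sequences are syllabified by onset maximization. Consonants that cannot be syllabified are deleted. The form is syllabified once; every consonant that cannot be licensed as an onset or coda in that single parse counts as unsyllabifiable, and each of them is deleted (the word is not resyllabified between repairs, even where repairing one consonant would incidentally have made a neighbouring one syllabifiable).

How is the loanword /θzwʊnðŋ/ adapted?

zwʊn

Under (C)(C)V(C), the unsyllabifiable consonants are /θ/, /ð/, /ŋ/ (at most one coda consonant is licensed; onsets may contain at most 2 consonants).
Deleting the stranded consonants removes /θ/, /ð/, /ŋ/.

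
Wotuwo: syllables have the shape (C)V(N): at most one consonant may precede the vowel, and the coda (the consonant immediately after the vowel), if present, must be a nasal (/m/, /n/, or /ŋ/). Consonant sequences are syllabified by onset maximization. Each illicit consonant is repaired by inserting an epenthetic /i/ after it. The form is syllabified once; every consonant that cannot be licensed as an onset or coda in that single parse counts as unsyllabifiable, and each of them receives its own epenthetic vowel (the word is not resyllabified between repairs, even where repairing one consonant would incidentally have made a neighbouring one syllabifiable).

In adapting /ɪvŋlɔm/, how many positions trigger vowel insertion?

2

The unsyllabifiable consonants are /v/, /ŋ/; each receives one epenthetic vowel.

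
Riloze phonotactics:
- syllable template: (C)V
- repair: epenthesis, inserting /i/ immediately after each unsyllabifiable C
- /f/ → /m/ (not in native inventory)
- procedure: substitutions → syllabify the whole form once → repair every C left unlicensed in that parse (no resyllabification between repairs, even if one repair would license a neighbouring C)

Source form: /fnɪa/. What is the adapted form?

minɪa

Substitution: /f/ → /m/, giving /mnɪa/.
Syllabifying with onset maximization leaves /m/ stranded (no codas are permitted; onsets are limited to one consonant).
Inserting the epenthetic vowel yields /m/ → /mi/.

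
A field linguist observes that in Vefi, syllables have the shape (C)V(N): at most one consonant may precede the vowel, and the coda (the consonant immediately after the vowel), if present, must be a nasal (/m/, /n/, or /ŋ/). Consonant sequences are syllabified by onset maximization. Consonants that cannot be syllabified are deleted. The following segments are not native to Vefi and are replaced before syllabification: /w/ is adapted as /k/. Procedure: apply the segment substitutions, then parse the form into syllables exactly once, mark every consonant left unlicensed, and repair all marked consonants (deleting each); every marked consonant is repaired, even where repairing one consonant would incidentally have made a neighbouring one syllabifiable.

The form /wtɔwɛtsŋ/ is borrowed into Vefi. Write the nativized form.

Substitution: /w/ → /k/, giving /ktɔkɛtsŋ/.
The consonants /k/, /t/, /s/, /ŋ/ cannot be parsed into a legal (C)V(N) syllable (only a nasal (/m/, /n/, or /ŋ/) is licensed in coda position; onsets are limited to one consonant).
Deletion applies to /k/, /t/, /s/, /ŋ/.

tɔkɛ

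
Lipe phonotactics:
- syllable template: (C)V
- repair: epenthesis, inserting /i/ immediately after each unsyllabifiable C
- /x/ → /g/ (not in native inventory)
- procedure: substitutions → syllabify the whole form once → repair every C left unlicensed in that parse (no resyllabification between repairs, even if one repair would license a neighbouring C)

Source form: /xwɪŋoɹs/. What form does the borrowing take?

giwɪŋoɹisi

Substitution: /x/ → /g/, giving /gwɪŋoɹs/.
The consonants /g/, /ɹ/, /s/ cannot be parsed into a legal (C)V syllable (no codas are permitted; onsets are limited to one consonant).
Inserting the epenthetic vowel yields /g/ → /gi/, /ɹ/ → /ɹi/, /s/ → /si/.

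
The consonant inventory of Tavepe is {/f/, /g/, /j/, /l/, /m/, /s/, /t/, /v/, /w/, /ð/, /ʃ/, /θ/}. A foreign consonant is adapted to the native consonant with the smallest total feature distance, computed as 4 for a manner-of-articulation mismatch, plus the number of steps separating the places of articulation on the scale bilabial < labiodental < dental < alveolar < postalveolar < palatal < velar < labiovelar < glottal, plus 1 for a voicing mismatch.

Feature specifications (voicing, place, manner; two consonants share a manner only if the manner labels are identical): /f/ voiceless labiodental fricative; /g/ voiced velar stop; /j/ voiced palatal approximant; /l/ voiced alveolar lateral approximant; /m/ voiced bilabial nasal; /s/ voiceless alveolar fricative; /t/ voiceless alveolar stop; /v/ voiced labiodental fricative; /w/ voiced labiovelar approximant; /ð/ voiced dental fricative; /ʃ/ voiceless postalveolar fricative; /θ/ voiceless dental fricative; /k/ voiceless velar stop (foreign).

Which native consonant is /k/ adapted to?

g

/g/ is closest: same manner (stop), place distance 0 (velar→velar), voicing differs (+1); total 1. Next closest is /t/ at distance 3.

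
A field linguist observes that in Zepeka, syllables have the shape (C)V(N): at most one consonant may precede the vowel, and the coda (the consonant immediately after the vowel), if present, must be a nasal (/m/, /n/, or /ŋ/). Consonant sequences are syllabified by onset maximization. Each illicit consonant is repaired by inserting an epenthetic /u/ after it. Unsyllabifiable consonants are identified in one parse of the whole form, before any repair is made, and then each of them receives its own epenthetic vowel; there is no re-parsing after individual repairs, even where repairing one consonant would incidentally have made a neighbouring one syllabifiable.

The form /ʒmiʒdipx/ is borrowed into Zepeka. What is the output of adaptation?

ʒumiʒudipuxu

Syllabifying with onset maximization leaves /ʒ/, /ʒ/, /p/, /x/ stranded (only a nasal (/m/, /n/, or /ŋ/) is licensed in coda position; onsets are limited to one consonant).
Each unlicensed consonant becomes the onset of a new syllable: /ʒ/ → /ʒu/, /ʒ/ → /ʒu/, /p/ → /pu/, /x/ → /xu/.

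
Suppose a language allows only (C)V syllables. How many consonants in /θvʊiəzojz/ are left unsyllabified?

The consonants /θ/, /j/, /z/ cannot be parsed into a legal (C)V syllable (no codas are permitted; onsets are limited to one consonant).

3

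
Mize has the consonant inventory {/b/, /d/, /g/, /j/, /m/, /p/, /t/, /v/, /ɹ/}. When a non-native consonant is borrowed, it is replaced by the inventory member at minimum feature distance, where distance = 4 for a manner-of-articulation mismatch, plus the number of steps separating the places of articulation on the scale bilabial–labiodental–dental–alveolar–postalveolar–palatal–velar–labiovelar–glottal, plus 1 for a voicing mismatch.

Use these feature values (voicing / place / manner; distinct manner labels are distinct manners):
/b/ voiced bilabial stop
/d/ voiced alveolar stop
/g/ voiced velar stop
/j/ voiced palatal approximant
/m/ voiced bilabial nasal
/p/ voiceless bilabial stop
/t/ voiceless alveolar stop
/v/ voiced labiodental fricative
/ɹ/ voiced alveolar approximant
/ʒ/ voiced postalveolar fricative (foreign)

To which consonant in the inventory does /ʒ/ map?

v

/v/ is closest: same manner (fricative), place distance 3 (postalveolar→labiodental), same voicing; total 3. Next closest is /d/ at distance 5.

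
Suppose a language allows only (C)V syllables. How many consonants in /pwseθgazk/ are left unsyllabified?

The consonants /p/, /w/, /θ/, /z/, /k/ cannot be parsed into a legal (C)V syllable (no codas are permitted; onsets are limited to one consonant).

5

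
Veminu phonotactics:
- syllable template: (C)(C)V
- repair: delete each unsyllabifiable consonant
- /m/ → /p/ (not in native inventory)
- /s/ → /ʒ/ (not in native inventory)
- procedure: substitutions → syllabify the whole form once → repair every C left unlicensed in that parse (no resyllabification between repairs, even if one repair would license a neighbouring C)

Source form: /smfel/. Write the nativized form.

pfe

Substitution: /s/ → /ʒ/, /m/ → /p/, giving /ʒpfel/.
Syllabifying with onset maximization leaves /ʒ/, /l/ stranded (no codas are permitted; onsets may contain at most 2 consonants).
Each unlicensed consonant is deleted: /ʒ/, /l/.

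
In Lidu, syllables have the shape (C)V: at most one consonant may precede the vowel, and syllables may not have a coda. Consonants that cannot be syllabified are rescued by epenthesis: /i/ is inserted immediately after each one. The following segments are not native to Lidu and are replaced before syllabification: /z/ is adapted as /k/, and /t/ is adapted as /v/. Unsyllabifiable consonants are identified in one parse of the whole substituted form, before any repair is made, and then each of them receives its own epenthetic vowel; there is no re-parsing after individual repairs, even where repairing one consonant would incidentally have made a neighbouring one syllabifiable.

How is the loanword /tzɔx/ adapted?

Substitution: /t/ → /v/, /z/ → /k/, giving /vkɔx/.
Syllabifying with onset maximization leaves /v/, /x/ stranded (no codas are permitted; onsets are limited to one consonant).
Inserting the epenthetic vowel yields /v/ → /vi/, /x/ → /xi/.

vikɔxi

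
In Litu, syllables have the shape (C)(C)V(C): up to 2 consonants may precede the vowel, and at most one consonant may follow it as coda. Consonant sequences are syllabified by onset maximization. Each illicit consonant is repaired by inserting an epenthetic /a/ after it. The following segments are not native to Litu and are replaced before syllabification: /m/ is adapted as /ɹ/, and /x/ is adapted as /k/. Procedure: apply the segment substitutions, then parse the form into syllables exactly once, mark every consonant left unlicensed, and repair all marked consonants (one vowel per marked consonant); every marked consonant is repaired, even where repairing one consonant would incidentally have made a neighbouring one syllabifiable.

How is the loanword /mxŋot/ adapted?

Substitution: /m/ → /ɹ/, /x/ → /k/, giving /ɹkŋot/.
Under (C)(C)V(C), the unsyllabifiable consonants are /ɹ/ (at most one coda consonant is licensed; onsets may contain at most 2 consonants).
Epenthesis after each stranded consonant: /ɹ/ → /ɹa/.

ɹakŋot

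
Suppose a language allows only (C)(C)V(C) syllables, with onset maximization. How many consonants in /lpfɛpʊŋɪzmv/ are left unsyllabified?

The consonants /l/, /m/, /v/ cannot be parsed into a legal (C)(C)V(C) syllable (at most one coda consonant is licensed; onsets may contain at most 2 consonants).

3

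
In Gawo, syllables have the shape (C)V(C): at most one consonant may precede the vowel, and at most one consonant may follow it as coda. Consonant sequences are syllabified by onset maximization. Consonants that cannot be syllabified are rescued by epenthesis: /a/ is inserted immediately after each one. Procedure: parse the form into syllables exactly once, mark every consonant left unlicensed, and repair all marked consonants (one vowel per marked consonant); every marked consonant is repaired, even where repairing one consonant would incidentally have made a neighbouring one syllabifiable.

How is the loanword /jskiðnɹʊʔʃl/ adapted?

jasakiðnaɹʊʔʃala

The consonants /j/, /s/, /n/, /ʃ/, /l/ cannot be parsed into a legal (C)V(C) syllable (at most one coda consonant is licensed; onsets are limited to one consonant).
Epenthesis after each stranded consonant: /j/ → /ja/, /s/ → /sa/, /n/ → /na/, /ʃ/ → /ʃa/, /l/ → /la/.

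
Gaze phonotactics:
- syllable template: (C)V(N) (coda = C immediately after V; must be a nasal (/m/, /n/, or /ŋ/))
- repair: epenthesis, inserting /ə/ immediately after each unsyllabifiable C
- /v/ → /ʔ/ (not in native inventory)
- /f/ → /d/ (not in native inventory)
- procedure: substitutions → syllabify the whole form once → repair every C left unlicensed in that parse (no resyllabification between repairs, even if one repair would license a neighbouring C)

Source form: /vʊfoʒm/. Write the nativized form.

Substitution: /v/ → /ʔ/, /f/ → /d/, giving /ʔʊdoʒm/.
The consonants /ʒ/, /m/ cannot be parsed into a legal (C)V(N) syllable (only a nasal (/m/, /n/, or /ŋ/) is licensed in coda position; onsets are limited to one consonant).
Each unlicensed consonant becomes the onset of a new syllable: /ʒ/ → /ʒə/, /m/ → /mə/.

ʔʊdoʒəmə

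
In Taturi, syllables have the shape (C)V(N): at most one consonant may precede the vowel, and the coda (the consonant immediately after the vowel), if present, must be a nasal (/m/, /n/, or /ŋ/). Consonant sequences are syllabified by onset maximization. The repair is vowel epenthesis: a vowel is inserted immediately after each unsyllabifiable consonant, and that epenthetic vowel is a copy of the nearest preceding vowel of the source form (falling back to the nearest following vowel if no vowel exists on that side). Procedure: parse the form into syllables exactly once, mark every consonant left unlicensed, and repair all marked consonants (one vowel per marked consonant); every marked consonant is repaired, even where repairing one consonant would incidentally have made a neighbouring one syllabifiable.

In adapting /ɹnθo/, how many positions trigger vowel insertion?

The unsyllabifiable consonants are /ɹ/, /n/; each receives one epenthetic vowel.

2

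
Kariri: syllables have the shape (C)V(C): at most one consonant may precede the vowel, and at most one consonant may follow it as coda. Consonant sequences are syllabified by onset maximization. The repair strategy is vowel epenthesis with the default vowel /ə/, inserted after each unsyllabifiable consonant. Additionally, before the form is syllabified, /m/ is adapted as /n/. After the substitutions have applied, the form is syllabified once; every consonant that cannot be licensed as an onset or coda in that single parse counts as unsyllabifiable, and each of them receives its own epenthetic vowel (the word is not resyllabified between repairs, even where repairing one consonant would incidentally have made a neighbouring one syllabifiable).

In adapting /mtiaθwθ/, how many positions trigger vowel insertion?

After substitution the input is /ntiaθwθ/.
The unsyllabifiable consonants are /n/, /w/, /θ/; each receives one epenthetic vowel.

3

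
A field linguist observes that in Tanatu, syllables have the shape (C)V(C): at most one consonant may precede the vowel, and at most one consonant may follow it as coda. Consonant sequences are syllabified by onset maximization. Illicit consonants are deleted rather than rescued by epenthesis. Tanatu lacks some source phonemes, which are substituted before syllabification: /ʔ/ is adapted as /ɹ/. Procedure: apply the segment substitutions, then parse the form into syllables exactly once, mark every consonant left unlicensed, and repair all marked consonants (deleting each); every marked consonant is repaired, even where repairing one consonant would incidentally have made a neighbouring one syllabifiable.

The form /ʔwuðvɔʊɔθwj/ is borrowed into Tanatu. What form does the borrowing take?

wuðvɔʊɔθ

Substitution: /ʔ/ → /ɹ/, giving /ɹwuðvɔʊɔθwj/.
The consonants /ɹ/, /w/, /j/ cannot be parsed into a legal (C)V(C) syllable (at most one coda consonant is licensed; onsets are limited to one consonant).
Deletion applies to /ɹ/, /w/, /j/.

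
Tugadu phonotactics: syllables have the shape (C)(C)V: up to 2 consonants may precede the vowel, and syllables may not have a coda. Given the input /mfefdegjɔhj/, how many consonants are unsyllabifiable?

2

Under (C)(C)V, the unsyllabifiable consonants are /h/, /j/ (no codas are permitted; onsets may contain at most 2 consonants).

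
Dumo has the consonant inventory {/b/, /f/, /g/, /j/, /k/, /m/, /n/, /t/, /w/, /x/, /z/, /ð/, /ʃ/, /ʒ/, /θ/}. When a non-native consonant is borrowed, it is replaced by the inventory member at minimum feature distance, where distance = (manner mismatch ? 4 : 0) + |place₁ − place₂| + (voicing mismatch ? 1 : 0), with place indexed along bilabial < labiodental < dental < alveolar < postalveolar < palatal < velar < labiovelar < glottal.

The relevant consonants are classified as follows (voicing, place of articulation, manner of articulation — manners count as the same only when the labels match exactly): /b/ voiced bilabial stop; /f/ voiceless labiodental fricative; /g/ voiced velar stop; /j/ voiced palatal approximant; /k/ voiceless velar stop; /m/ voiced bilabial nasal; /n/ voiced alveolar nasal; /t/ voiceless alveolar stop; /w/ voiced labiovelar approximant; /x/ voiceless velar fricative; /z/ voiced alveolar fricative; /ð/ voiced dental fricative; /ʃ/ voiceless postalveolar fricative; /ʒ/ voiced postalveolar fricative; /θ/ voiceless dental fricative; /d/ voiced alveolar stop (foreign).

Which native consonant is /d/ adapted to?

/t/ is closest: same manner (stop), place distance 0 (alveolar→alveolar), voicing differs (+1); total 1. Next closest is /b/ at distance 3.

t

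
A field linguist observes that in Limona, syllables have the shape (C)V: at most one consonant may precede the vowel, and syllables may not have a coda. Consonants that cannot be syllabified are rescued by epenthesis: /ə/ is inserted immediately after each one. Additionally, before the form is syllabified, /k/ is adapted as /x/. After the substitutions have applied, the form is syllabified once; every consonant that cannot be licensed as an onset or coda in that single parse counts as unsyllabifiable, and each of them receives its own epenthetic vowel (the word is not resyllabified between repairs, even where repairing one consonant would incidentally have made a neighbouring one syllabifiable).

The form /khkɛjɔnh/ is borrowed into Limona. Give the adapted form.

xəhəxɛjɔnəhə

Substitution: /k/ → /x/, giving /xhxɛjɔnh/.
The consonants /x/, /h/, /n/, /h/ cannot be parsed into a legal (C)V syllable (no codas are permitted; onsets are limited to one consonant).
Inserting the epenthetic vowel yields /x/ → /xə/, /h/ → /hə/, /n/ → /nə/, /h/ → /hə/.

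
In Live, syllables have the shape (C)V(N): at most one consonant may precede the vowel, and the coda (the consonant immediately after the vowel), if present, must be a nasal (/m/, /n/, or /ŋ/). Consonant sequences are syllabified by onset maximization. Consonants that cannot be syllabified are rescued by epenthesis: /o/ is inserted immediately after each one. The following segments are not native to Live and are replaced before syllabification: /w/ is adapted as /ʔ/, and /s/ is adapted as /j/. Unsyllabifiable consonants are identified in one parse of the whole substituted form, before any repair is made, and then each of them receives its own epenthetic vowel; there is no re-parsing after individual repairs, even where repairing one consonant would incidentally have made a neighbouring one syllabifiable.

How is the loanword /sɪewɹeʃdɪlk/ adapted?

jɪeʔoɹeʃodɪloko

Substitution: /s/ → /j/, /w/ → /ʔ/, giving /jɪeʔɹeʃdɪlk/.
Under (C)V(N), the unsyllabifiable consonants are /ʔ/, /ʃ/, /l/, /k/ (only a nasal (/m/, /n/, or /ŋ/) is licensed in coda position; onsets are limited to one consonant).
Inserting the epenthetic vowel yields /ʔ/ → /ʔo/, /ʃ/ → /ʃo/, /l/ → /lo/, /k/ → /ko/.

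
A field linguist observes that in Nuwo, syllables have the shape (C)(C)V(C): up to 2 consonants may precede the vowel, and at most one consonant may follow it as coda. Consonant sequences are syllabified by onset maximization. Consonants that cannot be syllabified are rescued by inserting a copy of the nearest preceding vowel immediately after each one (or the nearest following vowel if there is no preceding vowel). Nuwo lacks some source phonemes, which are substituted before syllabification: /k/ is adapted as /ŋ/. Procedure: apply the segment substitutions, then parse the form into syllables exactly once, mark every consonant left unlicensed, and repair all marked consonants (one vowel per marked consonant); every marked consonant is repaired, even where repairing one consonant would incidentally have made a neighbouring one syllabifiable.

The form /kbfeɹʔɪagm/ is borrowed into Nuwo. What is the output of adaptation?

Substitution: /k/ → /ŋ/, giving /ŋbfeɹʔɪagm/.
Syllabifying with onset maximization leaves /ŋ/, /m/ stranded (at most one coda consonant is licensed; onsets may contain at most 2 consonants).
Epenthesis after each stranded consonant: /ŋ/ → /ŋe/, /m/ → /ma/.

ŋebfeɹʔɪagma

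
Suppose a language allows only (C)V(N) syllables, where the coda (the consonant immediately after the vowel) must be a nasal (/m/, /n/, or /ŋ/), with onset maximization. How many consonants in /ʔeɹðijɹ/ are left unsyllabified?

Syllabifying with onset maximization leaves /ɹ/, /j/, /ɹ/ stranded (only a nasal (/m/, /n/, or /ŋ/) is licensed in coda position; onsets are limited to one consonant).

3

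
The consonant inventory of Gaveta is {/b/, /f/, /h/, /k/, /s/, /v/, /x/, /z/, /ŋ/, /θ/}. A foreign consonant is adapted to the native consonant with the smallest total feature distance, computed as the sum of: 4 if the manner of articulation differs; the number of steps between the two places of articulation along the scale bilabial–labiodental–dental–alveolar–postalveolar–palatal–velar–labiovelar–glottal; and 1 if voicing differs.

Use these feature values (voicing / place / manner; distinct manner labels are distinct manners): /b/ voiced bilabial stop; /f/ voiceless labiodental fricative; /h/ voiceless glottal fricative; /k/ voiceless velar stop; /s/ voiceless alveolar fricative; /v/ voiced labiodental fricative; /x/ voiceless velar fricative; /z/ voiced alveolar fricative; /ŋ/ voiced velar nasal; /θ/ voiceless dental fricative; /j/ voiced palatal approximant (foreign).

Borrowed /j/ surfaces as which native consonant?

ŋ

/ŋ/ is closest: manner differs (approximant→nasal, +4), place distance 1 (palatal→velar), same voicing; total 5. Next closest is /k/ at distance 6.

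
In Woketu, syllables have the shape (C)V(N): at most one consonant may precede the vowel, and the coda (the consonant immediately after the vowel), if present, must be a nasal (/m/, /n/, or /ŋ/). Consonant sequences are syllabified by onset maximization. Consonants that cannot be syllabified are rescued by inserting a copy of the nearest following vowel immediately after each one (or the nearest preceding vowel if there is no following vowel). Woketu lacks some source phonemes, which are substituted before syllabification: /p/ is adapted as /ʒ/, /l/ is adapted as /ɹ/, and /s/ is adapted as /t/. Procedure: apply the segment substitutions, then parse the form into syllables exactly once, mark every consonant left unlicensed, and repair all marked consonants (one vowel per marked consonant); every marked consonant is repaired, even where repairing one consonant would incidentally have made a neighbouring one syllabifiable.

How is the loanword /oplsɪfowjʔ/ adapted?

oʒɪɹɪtɪfowojoʔo

Substitution: /p/ → /ʒ/, /l/ → /ɹ/, /s/ → /t/, giving /oʒɹtɪfowjʔ/.
Under (C)V(N), the unsyllabifiable consonants are /ʒ/, /ɹ/, /w/, /j/, /ʔ/ (only a nasal (/m/, /n/, or /ŋ/) is licensed in coda position; onsets are limited to one consonant).
Each unlicensed consonant becomes the onset of a new syllable: /ʒ/ → /ʒɪ/, /ɹ/ → /ɹɪ/, /w/ → /wo/, /j/ → /jo/, /ʔ/ → /ʔo/.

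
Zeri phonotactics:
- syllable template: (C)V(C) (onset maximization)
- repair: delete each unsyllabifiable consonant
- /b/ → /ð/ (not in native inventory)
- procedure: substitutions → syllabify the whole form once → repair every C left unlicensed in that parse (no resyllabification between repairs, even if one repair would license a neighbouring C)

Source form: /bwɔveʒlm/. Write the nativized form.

wɔveʒ

Substitution: /b/ → /ð/, giving /ðwɔveʒlm/.
Syllabifying with onset maximization leaves /ð/, /l/, /m/ stranded (at most one coda consonant is licensed; onsets are limited to one consonant).
Each unlicensed consonant is deleted: /ð/, /l/, /m/.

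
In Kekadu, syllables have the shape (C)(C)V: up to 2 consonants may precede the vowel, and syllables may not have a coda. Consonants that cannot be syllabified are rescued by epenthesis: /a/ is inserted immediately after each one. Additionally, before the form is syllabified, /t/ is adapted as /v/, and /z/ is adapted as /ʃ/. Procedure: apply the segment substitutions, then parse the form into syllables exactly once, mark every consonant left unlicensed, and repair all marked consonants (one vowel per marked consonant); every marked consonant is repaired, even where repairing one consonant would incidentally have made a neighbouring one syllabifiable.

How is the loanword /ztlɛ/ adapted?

ʃavlɛ

Substitution: /z/ → /ʃ/, /t/ → /v/, giving /ʃvlɛ/.
The consonants /ʃ/ cannot be parsed into a legal (C)(C)V syllable (no codas are permitted; onsets may contain at most 2 consonants).
Each unlicensed consonant becomes the onset of a new syllable: /ʃ/ → /ʃa/.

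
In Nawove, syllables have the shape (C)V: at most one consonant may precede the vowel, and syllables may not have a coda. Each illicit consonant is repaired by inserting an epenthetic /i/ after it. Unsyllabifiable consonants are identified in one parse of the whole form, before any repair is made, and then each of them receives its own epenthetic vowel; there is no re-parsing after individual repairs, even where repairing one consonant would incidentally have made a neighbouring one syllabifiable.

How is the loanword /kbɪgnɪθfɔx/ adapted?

Syllabifying with onset maximization leaves /k/, /g/, /θ/, /x/ stranded (no codas are permitted; onsets are limited to one consonant).
Inserting the epenthetic vowel yields /k/ → /ki/, /g/ → /gi/, /θ/ → /θi/, /x/ → /xi/.

kibɪginɪθifɔxi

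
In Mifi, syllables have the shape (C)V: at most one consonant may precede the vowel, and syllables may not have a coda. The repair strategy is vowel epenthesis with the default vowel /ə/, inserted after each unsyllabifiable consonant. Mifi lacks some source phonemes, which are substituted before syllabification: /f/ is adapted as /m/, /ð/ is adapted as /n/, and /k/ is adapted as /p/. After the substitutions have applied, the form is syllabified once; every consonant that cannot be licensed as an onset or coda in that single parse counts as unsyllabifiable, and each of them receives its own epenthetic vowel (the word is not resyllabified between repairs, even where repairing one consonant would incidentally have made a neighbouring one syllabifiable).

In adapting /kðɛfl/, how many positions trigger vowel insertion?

After substitution the input is /pnɛml/.
The unsyllabifiable consonants are /p/, /m/, /l/; each receives one epenthetic vowel.

3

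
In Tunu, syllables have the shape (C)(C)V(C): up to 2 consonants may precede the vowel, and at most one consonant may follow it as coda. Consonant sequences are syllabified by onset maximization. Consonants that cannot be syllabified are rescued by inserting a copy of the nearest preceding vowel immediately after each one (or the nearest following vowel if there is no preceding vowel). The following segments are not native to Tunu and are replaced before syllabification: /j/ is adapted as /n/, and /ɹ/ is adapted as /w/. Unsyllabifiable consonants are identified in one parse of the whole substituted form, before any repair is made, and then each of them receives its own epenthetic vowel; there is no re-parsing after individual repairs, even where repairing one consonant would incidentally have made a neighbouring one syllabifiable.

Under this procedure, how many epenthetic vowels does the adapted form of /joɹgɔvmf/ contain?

2

After substitution the input is /nowgɔvmf/.
The unsyllabifiable consonants are /m/, /f/; each receives one epenthetic vowel.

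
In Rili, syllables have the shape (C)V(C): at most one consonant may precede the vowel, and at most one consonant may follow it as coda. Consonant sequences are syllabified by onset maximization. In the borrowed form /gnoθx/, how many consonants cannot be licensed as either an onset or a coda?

Syllabifying with onset maximization leaves /g/, /x/ stranded (at most one coda consonant is licensed; onsets are limited to one consonant).

2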